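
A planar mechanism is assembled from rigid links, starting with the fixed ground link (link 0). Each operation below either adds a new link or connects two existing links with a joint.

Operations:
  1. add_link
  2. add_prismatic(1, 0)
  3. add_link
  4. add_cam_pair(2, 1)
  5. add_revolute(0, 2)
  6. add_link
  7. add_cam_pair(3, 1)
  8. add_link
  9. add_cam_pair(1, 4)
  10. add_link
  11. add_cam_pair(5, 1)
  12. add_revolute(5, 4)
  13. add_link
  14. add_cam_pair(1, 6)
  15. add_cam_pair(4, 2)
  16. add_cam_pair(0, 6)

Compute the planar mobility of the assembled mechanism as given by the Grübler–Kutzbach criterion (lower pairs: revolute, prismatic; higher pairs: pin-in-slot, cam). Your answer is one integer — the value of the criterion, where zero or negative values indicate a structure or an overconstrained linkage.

M = 5

(L,J1,J2)=(1,0,0); link0 fixed
link1: (2,0,0)
P 1-0 [J1]: (2,1,0)
link2: (3,1,0)
C 2-1 [J2]: (3,1,1)
R 0-2 [J1]: (3,2,1)
link3: (4,2,1)
C 3-1 [J2]: (4,2,2)
link4: (5,2,2)
C 1-4 [J2]: (5,2,3)
link5: (6,2,3)
C 5-1 [J2]: (6,2,4)
R 5-4 [J1]: (6,3,4)
link6: (7,3,4)
C 1-6 [J2]: (7,3,5)
C 4-2 [J2]: (7,3,6)
C 0-6 [J2]: (7,3,7)
Grübler: 3·6 − 2·3 − 7 = 5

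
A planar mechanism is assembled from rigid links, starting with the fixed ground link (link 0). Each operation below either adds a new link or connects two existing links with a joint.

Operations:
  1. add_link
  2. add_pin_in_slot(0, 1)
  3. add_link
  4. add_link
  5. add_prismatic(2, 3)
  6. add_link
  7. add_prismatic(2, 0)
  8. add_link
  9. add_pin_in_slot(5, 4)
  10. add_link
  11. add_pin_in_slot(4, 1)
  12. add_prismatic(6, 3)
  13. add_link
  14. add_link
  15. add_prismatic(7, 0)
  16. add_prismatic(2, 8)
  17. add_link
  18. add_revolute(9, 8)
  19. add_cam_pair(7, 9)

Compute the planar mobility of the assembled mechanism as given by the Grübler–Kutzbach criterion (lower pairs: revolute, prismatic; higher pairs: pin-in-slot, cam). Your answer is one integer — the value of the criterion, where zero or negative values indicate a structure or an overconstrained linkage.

M = 11

L=1 J1=0 J2=0
add link → L=2 J1=0 J2=0
PS@0,1 dof=2 J2 → L=2 J1=0 J2=1
add link → L=3 J1=0 J2=1
add link → L=4 J1=0 J2=1
P@2,3 dof=1 J1 → L=4 J1=1 J2=1
add link → L=5 J1=1 J2=1
P@2,0 dof=1 J1 → L=5 J1=2 J2=1
add link → L=6 J1=2 J2=1
PS@5,4 dof=2 J2 → L=6 J1=2 J2=2
add link → L=7 J1=2 J2=2
PS@4,1 dof=2 J2 → L=7 J1=2 J2=3
P@6,3 dof=1 J1 → L=7 J1=3 J2=3
add link → L=8 J1=3 J2=3
add link → L=9 J1=3 J2=3
P@7,0 dof=1 J1 → L=9 J1=4 J2=3
P@2,8 dof=1 J1 → L=9 J1=5 J2=3
add link → L=10 J1=5 J2=3
R@9,8 dof=1 J1 → L=10 J1=6 J2=3
C@7,9 dof=2 J2 → L=10 J1=6 J2=4
M=3(L−1)−2J1−J2=3·9−2·6−4=11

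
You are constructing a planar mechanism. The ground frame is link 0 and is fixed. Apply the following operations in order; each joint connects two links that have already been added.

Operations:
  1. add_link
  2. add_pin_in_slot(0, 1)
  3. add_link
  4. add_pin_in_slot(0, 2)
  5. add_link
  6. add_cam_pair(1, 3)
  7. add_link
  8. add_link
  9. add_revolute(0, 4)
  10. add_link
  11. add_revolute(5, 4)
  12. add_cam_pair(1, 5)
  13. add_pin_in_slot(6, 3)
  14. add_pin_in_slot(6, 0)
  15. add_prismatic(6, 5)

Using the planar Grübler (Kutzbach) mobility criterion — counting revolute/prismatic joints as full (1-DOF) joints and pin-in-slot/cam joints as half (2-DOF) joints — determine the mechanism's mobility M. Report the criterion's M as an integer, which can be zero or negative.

M = 6

(L,J1,J2)=(1,0,0); link0 fixed
link1: (2,0,0)
PS 0-1 [J2]: (2,0,1)
link2: (3,0,1)
PS 0-2 [J2]: (3,0,2)
link3: (4,0,2)
C 1-3 [J2]: (4,0,3)
link4: (5,0,3)
link5: (6,0,3)
R 0-4 [J1]: (6,1,3)
link6: (7,1,3)
R 5-4 [J1]: (7,2,3)
C 1-5 [J2]: (7,2,4)
PS 6-3 [J2]: (7,2,5)
PS 6-0 [J2]: (7,2,6)
P 6-5 [J1]: (7,3,6)
Grübler: 3·6 − 2·3 − 6 = 6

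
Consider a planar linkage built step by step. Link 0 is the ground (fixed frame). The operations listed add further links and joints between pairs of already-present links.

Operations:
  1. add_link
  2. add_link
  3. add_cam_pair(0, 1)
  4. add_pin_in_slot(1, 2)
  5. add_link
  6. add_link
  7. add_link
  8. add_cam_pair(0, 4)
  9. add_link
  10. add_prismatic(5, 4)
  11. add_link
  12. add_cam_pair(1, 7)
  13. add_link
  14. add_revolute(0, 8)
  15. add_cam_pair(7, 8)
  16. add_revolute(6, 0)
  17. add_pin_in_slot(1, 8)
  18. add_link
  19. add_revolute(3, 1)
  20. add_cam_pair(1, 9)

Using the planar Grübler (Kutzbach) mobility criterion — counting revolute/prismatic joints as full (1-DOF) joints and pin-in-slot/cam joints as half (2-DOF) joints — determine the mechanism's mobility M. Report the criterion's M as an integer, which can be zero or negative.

M = 12

(L,J1,J2)=(1,0,0); link0 fixed
link1: (2,0,0)
link2: (3,0,0)
C 0-1 [J2]: (3,0,1)
PS 1-2 [J2]: (3,0,2)
link3: (4,0,2)
link4: (5,0,2)
link5: (6,0,2)
C 0-4 [J2]: (6,0,3)
link6: (7,0,3)
P 5-4 [J1]: (7,1,3)
link7: (8,1,3)
C 1-7 [J2]: (8,1,4)
link8: (9,1,4)
R 0-8 [J1]: (9,2,4)
C 7-8 [J2]: (9,2,5)
R 6-0 [J1]: (9,3,5)
PS 1-8 [J2]: (9,3,6)
link9: (10,3,6)
R 3-1 [J1]: (10,4,6)
C 1-9 [J2]: (10,4,7)
Grübler: 3·9 − 2·4 − 7 = 12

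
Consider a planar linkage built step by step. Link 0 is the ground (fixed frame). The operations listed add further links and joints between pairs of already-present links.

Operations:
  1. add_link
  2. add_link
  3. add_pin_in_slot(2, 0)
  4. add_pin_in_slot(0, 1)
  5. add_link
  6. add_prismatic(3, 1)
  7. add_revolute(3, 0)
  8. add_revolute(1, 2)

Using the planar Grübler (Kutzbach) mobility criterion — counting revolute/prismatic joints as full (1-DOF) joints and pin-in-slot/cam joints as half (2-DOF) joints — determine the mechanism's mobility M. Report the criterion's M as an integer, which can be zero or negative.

link 0 = ground. State L|J1|J2 = 1|0|0
+link1  2|0|0
+link2  3|0|0
PS(2,0) f=2→J2  3|0|1
PS(0,1) f=2→J2  3|0|2
+link3  4|0|2
P(3,1) f=1→J1  4|1|2
R(3,0) f=1→J1  4|2|2
R(1,2) f=1→J1  4|3|2
M = 3(4−1)−2·3−2 = 9−6−2 = 1

M = 1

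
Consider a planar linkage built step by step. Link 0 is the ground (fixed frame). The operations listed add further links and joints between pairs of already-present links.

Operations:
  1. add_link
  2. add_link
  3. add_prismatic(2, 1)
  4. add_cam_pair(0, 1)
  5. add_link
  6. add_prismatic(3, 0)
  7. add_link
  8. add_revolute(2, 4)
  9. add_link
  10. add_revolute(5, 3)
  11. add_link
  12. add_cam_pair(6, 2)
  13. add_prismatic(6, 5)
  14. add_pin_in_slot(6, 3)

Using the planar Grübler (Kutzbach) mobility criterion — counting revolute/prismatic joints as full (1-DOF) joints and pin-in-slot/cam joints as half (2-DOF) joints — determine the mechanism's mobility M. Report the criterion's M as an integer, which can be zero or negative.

ground; <1,0,0>
#1 <2,0,0>
#2 <3,0,0>
P:2↔1 J1 <3,1,0>
C:0↔1 J2 <3,1,1>
#3 <4,1,1>
P:3↔0 J1 <4,2,1>
#4 <5,2,1>
R:2↔4 J1 <5,3,1>
#5 <6,3,1>
R:5↔3 J1 <6,4,1>
#6 <7,4,1>
C:6↔2 J2 <7,4,2>
P:6↔5 J1 <7,5,2>
PS:6↔3 J2 <7,5,3>
3×6 − 2×5 − 1×3 = 5

M = 5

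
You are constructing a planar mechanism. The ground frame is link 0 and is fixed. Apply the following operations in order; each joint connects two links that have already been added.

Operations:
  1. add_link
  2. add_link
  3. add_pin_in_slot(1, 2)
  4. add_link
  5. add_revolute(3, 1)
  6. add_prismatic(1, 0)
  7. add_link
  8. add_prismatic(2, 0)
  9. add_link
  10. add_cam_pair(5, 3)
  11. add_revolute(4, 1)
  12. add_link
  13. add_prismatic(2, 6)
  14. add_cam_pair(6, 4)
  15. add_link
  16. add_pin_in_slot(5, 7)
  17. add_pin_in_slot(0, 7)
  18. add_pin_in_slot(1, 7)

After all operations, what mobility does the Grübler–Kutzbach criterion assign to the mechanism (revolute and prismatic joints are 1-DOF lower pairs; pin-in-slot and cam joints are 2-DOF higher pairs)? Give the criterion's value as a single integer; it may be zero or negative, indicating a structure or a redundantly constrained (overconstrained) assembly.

M = 5

(L,J1,J2)=(1,0,0); link0 fixed
link1: (2,0,0)
link2: (3,0,0)
PS 1-2 [J2]: (3,0,1)
link3: (4,0,1)
R 3-1 [J1]: (4,1,1)
P 1-0 [J1]: (4,2,1)
link4: (5,2,1)
P 2-0 [J1]: (5,3,1)
link5: (6,3,1)
C 5-3 [J2]: (6,3,2)
R 4-1 [J1]: (6,4,2)
link6: (7,4,2)
P 2-6 [J1]: (7,5,2)
C 6-4 [J2]: (7,5,3)
link7: (8,5,3)
PS 5-7 [J2]: (8,5,4)
PS 0-7 [J2]: (8,5,5)
PS 1-7 [J2]: (8,5,6)
Grübler: 3·7 − 2·5 − 6 = 5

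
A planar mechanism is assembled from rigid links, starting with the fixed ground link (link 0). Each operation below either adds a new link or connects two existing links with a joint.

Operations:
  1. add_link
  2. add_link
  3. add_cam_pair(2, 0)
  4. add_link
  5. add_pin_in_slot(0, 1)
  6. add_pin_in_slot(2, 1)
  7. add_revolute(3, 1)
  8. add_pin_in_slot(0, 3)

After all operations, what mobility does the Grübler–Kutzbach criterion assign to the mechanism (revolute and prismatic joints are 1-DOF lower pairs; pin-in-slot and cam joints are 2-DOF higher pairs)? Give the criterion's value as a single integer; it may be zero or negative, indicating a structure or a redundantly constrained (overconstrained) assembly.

M = 3

(L,J1,J2)=(1,0,0); link0 fixed
link1: (2,0,0)
link2: (3,0,0)
C 2-0 [J2]: (3,0,1)
link3: (4,0,1)
PS 0-1 [J2]: (4,0,2)
PS 2-1 [J2]: (4,0,3)
R 3-1 [J1]: (4,1,3)
PS 0-3 [J2]: (4,1,4)
Grübler: 3·3 − 2·1 − 4 = 3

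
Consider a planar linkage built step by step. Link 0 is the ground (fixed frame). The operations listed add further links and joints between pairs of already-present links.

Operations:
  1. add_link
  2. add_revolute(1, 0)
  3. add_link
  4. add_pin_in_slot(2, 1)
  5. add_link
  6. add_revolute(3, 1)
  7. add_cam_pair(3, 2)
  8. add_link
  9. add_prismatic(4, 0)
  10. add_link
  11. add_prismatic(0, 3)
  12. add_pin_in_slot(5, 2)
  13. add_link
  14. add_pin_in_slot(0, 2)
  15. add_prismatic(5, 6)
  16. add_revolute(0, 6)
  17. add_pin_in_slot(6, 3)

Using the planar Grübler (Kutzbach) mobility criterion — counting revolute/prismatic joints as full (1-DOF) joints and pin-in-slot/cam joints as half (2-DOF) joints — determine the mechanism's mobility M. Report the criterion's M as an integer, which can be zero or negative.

M = 1

ground; <1,0,0>
#1 <2,0,0>
R:1↔0 J1 <2,1,0>
#2 <3,1,0>
PS:2↔1 J2 <3,1,1>
#3 <4,1,1>
R:3↔1 J1 <4,2,1>
C:3↔2 J2 <4,2,2>
#4 <5,2,2>
P:4↔0 J1 <5,3,2>
#5 <6,3,2>
P:0↔3 J1 <6,4,2>
PS:5↔2 J2 <6,4,3>
#6 <7,4,3>
PS:0↔2 J2 <7,4,4>
P:5↔6 J1 <7,5,4>
R:0↔6 J1 <7,6,4>
PS:6↔3 J2 <7,6,5>
3×6 − 2×6 − 1×5 = 1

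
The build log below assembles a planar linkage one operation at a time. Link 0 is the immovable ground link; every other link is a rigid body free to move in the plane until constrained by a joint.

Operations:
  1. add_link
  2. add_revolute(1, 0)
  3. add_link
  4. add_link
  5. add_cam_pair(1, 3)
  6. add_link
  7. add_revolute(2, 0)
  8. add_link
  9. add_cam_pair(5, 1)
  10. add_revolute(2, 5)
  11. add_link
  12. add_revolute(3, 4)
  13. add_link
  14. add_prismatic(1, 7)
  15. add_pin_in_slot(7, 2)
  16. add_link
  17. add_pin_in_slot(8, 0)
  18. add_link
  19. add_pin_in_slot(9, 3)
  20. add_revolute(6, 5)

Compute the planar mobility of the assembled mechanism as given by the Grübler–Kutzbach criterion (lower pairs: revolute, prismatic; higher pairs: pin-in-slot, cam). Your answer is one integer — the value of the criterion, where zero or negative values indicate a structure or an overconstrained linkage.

M = 10

ground; <1,0,0>
#1 <2,0,0>
R:1↔0 J1 <2,1,0>
#2 <3,1,0>
#3 <4,1,0>
C:1↔3 J2 <4,1,1>
#4 <5,1,1>
R:2↔0 J1 <5,2,1>
#5 <6,2,1>
C:5↔1 J2 <6,2,2>
R:2↔5 J1 <6,3,2>
#6 <7,3,2>
R:3↔4 J1 <7,4,2>
#7 <8,4,2>
P:1↔7 J1 <8,5,2>
PS:7↔2 J2 <8,5,3>
#8 <9,5,3>
PS:8↔0 J2 <9,5,4>
#9 <10,5,4>
PS:9↔3 J2 <10,5,5>
R:6↔5 J1 <10,6,5>
3×9 − 2×6 − 1×5 = 10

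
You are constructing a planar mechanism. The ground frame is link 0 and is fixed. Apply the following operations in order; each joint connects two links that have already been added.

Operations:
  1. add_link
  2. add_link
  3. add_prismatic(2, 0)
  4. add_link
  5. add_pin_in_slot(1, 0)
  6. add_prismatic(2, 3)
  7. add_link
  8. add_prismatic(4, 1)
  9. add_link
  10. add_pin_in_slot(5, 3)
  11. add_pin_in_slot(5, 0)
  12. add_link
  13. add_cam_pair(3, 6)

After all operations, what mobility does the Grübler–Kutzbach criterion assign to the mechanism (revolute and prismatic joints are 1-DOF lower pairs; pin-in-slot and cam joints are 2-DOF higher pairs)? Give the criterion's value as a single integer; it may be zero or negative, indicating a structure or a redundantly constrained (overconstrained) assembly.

M = 8

ground; <1,0,0>
#1 <2,0,0>
#2 <3,0,0>
P:2↔0 J1 <3,1,0>
#3 <4,1,0>
PS:1↔0 J2 <4,1,1>
P:2↔3 J1 <4,2,1>
#4 <5,2,1>
P:4↔1 J1 <5,3,1>
#5 <6,3,1>
PS:5↔3 J2 <6,3,2>
PS:5↔0 J2 <6,3,3>
#6 <7,3,3>
C:3↔6 J2 <7,3,4>
3×6 − 2×3 − 1×4 = 8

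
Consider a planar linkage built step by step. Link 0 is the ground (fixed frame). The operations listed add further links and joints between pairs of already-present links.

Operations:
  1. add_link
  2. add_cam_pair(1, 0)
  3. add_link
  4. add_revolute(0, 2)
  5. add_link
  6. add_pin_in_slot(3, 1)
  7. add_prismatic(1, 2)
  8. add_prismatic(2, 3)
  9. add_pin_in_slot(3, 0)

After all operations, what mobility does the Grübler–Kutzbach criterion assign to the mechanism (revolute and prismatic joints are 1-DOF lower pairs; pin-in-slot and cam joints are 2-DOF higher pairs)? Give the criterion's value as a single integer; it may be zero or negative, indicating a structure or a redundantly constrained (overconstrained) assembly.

M = 0

L=1 J1=0 J2=0
add link → L=2 J1=0 J2=0
C@1,0 dof=2 J2 → L=2 J1=0 J2=1
add link → L=3 J1=0 J2=1
R@0,2 dof=1 J1 → L=3 J1=1 J2=1
add link → L=4 J1=1 J2=1
PS@3,1 dof=2 J2 → L=4 J1=1 J2=2
P@1,2 dof=1 J1 → L=4 J1=2 J2=2
P@2,3 dof=1 J1 → L=4 J1=3 J2=2
PS@3,0 dof=2 J2 → L=4 J1=3 J2=3
M=3(L−1)−2J1−J2=3·3−2·3−3=0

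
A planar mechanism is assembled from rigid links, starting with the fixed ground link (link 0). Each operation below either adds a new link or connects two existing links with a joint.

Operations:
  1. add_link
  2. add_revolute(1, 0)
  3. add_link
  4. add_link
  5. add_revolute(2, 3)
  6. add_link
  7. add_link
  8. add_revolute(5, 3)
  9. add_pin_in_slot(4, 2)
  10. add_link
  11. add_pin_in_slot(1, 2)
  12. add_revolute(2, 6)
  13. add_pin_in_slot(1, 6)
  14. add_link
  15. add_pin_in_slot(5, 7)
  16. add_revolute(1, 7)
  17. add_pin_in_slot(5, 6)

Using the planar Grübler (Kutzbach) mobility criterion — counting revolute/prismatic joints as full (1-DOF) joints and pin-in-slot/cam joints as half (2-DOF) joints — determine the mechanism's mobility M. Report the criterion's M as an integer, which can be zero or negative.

L=1 J1=0 J2=0
add link → L=2 J1=0 J2=0
R@1,0 dof=1 J1 → L=2 J1=1 J2=0
add link → L=3 J1=1 J2=0
add link → L=4 J1=1 J2=0
R@2,3 dof=1 J1 → L=4 J1=2 J2=0
add link → L=5 J1=2 J2=0
add link → L=6 J1=2 J2=0
R@5,3 dof=1 J1 → L=6 J1=3 J2=0
PS@4,2 dof=2 J2 → L=6 J1=3 J2=1
add link → L=7 J1=3 J2=1
PS@1,2 dof=2 J2 → L=7 J1=3 J2=2
R@2,6 dof=1 J1 → L=7 J1=4 J2=2
PS@1,6 dof=2 J2 → L=7 J1=4 J2=3
add link → L=8 J1=4 J2=3
PS@5,7 dof=2 J2 → L=8 J1=4 J2=4
R@1,7 dof=1 J1 → L=8 J1=5 J2=4
PS@5,6 dof=2 J2 → L=8 J1=5 J2=5
M=3(L−1)−2J1−J2=3·7−2·5−5=6

M = 6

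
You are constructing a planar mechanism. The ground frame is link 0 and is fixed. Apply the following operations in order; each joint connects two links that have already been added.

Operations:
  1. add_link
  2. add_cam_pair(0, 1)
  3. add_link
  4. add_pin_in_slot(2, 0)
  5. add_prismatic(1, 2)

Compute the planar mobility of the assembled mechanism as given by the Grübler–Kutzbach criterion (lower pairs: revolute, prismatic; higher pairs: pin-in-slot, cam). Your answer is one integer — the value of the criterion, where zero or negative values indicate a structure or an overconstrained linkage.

ground; <1,0,0>
#1 <2,0,0>
C:0↔1 J2 <2,0,1>
#2 <3,0,1>
PS:2↔0 J2 <3,0,2>
P:1↔2 J1 <3,1,2>
3×2 − 2×1 − 1×2 = 2

M = 2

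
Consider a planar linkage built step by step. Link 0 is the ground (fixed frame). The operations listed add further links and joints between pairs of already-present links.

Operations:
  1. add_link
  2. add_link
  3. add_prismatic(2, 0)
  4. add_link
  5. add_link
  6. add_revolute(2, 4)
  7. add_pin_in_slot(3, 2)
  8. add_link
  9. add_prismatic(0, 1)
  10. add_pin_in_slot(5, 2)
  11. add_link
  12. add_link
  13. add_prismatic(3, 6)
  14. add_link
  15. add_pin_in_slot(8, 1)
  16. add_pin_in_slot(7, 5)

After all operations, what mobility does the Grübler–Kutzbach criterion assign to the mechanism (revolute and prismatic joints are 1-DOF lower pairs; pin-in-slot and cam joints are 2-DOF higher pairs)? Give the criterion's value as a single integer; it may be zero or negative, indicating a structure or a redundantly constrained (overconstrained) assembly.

L=1 J1=0 J2=0
add link → L=2 J1=0 J2=0
add link → L=3 J1=0 J2=0
P@2,0 dof=1 J1 → L=3 J1=1 J2=0
add link → L=4 J1=1 J2=0
add link → L=5 J1=1 J2=0
R@2,4 dof=1 J1 → L=5 J1=2 J2=0
PS@3,2 dof=2 J2 → L=5 J1=2 J2=1
add link → L=6 J1=2 J2=1
P@0,1 dof=1 J1 → L=6 J1=3 J2=1
PS@5,2 dof=2 J2 → L=6 J1=3 J2=2
add link → L=7 J1=3 J2=2
add link → L=8 J1=3 J2=2
P@3,6 dof=1 J1 → L=8 J1=4 J2=2
add link → L=9 J1=4 J2=2
PS@8,1 dof=2 J2 → L=9 J1=4 J2=3
PS@7,5 dof=2 J2 → L=9 J1=4 J2=4
M=3(L−1)−2J1−J2=3·8−2·4−4=12

M = 12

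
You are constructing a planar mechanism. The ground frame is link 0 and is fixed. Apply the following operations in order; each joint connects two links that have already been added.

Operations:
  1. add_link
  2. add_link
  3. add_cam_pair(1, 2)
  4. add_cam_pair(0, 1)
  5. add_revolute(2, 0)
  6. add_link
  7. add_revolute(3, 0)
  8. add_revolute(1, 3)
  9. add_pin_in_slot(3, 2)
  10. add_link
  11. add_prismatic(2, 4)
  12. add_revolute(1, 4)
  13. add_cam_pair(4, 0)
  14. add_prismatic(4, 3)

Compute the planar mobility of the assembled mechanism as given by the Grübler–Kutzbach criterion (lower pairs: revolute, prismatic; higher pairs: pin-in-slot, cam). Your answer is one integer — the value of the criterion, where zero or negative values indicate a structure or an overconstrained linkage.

M = -4

link 0 = ground. State L|J1|J2 = 1|0|0
+link1  2|0|0
+link2  3|0|0
C(1,2) f=2→J2  3|0|1
C(0,1) f=2→J2  3|0|2
R(2,0) f=1→J1  3|1|2
+link3  4|1|2
R(3,0) f=1→J1  4|2|2
R(1,3) f=1→J1  4|3|2
PS(3,2) f=2→J2  4|3|3
+link4  5|3|3
P(2,4) f=1→J1  5|4|3
R(1,4) f=1→J1  5|5|3
C(4,0) f=2→J2  5|5|4
P(4,3) f=1→J1  5|6|4
M = 3(5−1)−2·6−4 = 12−12−4 = -4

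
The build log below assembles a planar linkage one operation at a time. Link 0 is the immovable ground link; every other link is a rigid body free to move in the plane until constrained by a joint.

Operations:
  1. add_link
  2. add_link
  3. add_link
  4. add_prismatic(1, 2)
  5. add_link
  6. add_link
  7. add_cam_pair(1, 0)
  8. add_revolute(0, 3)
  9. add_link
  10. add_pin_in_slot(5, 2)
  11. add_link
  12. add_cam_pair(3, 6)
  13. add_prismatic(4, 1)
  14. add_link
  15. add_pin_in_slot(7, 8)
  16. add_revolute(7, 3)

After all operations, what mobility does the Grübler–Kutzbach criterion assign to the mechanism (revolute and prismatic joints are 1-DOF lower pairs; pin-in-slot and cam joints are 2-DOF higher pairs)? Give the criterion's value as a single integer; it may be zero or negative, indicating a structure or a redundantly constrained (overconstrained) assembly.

link 0 = ground. State L|J1|J2 = 1|0|0
+link1  2|0|0
+link2  3|0|0
+link3  4|0|0
P(1,2) f=1→J1  4|1|0
+link4  5|1|0
+link5  6|1|0
C(1,0) f=2→J2  6|1|1
R(0,3) f=1→J1  6|2|1
+link6  7|2|1
PS(5,2) f=2→J2  7|2|2
+link7  8|2|2
C(3,6) f=2→J2  8|2|3
P(4,1) f=1→J1  8|3|3
+link8  9|3|3
PS(7,8) f=2→J2  9|3|4
R(7,3) f=1→J1  9|4|4
M = 3(9−1)−2·4−4 = 24−8−4 = 12

M = 12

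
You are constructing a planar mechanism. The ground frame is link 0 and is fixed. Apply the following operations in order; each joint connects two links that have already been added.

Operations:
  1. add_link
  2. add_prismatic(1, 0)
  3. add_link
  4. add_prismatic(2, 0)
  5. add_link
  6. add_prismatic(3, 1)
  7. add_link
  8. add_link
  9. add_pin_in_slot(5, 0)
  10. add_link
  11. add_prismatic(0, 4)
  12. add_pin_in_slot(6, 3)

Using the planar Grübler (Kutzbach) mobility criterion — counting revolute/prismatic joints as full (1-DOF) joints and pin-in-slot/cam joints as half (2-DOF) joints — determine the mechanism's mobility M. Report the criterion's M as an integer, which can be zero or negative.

[1;0;0] (link 0 is ground)
L+ [2;0;0]
P(1,0)∈J1 [2;1;0]
L+ [3;1;0]
P(2,0)∈J1 [3;2;0]
L+ [4;2;0]
P(3,1)∈J1 [4;3;0]
L+ [5;3;0]
L+ [6;3;0]
PS(5,0)∈J2 [6;3;1]
L+ [7;3;1]
P(0,4)∈J1 [7;4;1]
PS(6,3)∈J2 [7;4;2]
mobility = 18 − 8 − 2 = 8

M = 8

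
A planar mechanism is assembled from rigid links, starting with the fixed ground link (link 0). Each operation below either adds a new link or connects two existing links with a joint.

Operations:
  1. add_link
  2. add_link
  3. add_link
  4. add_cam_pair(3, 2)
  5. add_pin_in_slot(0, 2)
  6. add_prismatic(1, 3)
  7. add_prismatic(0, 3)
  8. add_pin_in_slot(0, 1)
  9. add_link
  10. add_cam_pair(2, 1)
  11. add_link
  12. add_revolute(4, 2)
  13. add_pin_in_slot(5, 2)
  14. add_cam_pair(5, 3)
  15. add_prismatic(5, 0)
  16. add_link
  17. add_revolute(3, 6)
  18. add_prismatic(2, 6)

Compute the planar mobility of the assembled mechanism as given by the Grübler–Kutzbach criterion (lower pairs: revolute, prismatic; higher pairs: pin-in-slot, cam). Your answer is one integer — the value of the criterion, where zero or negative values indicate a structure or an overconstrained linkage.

[1;0;0] (link 0 is ground)
L+ [2;0;0]
L+ [3;0;0]
L+ [4;0;0]
C(3,2)∈J2 [4;0;1]
PS(0,2)∈J2 [4;0;2]
P(1,3)∈J1 [4;1;2]
P(0,3)∈J1 [4;2;2]
PS(0,1)∈J2 [4;2;3]
L+ [5;2;3]
C(2,1)∈J2 [5;2;4]
L+ [6;2;4]
R(4,2)∈J1 [6;3;4]
PS(5,2)∈J2 [6;3;5]
C(5,3)∈J2 [6;3;6]
P(5,0)∈J1 [6;4;6]
L+ [7;4;6]
R(3,6)∈J1 [7;5;6]
P(2,6)∈J1 [7;6;6]
mobility = 18 − 12 − 6 = 0

M = 0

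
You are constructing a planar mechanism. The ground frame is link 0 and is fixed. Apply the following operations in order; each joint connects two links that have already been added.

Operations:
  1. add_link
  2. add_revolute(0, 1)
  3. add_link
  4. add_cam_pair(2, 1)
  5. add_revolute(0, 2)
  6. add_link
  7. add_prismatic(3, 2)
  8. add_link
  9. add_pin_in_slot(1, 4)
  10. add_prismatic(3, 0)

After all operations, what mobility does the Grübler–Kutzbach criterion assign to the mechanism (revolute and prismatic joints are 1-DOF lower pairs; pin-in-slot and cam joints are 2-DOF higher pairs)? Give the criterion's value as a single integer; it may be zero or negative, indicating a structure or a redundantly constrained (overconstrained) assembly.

M = 2

ground; <1,0,0>
#1 <2,0,0>
R:0↔1 J1 <2,1,0>
#2 <3,1,0>
C:2↔1 J2 <3,1,1>
R:0↔2 J1 <3,2,1>
#3 <4,2,1>
P:3↔2 J1 <4,3,1>
#4 <5,3,1>
PS:1↔4 J2 <5,3,2>
P:3↔0 J1 <5,4,2>
3×4 − 2×4 − 1×2 = 2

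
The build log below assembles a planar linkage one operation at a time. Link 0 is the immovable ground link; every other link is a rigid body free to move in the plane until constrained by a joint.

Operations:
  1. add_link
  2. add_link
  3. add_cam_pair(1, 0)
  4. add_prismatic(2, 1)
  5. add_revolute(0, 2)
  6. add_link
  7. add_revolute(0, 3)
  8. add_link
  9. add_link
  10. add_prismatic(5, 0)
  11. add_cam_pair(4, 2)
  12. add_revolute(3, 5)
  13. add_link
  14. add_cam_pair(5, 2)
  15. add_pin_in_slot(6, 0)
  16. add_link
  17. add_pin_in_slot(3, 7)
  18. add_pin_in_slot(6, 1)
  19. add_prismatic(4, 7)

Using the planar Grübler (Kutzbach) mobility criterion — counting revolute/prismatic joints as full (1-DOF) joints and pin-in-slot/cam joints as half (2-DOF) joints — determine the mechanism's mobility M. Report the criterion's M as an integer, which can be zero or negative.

(L,J1,J2)=(1,0,0); link0 fixed
link1: (2,0,0)
link2: (3,0,0)
C 1-0 [J2]: (3,0,1)
P 2-1 [J1]: (3,1,1)
R 0-2 [J1]: (3,2,1)
link3: (4,2,1)
R 0-3 [J1]: (4,3,1)
link4: (5,3,1)
link5: (6,3,1)
P 5-0 [J1]: (6,4,1)
C 4-2 [J2]: (6,4,2)
R 3-5 [J1]: (6,5,2)
link6: (7,5,2)
C 5-2 [J2]: (7,5,3)
PS 6-0 [J2]: (7,5,4)
link7: (8,5,4)
PS 3-7 [J2]: (8,5,5)
PS 6-1 [J2]: (8,5,6)
P 4-7 [J1]: (8,6,6)
Grübler: 3·7 − 2·6 − 6 = 3

M = 3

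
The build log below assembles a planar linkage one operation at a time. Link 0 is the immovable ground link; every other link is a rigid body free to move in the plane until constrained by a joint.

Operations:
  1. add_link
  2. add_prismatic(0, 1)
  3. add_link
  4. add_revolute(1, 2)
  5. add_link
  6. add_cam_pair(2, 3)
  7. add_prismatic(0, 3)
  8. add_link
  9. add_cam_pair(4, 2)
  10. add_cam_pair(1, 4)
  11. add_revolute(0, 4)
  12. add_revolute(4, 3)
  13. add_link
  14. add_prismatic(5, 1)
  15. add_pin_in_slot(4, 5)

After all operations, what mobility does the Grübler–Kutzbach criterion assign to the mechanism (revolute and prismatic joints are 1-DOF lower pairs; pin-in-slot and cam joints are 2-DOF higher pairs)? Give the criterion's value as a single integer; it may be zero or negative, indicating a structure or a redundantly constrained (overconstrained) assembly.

(L,J1,J2)=(1,0,0); link0 fixed
link1: (2,0,0)
P 0-1 [J1]: (2,1,0)
link2: (3,1,0)
R 1-2 [J1]: (3,2,0)
link3: (4,2,0)
C 2-3 [J2]: (4,2,1)
P 0-3 [J1]: (4,3,1)
link4: (5,3,1)
C 4-2 [J2]: (5,3,2)
C 1-4 [J2]: (5,3,3)
R 0-4 [J1]: (5,4,3)
R 4-3 [J1]: (5,5,3)
link5: (6,5,3)
P 5-1 [J1]: (6,6,3)
PS 4-5 [J2]: (6,6,4)
Grübler: 3·5 − 2·6 − 4 = -1

M = -1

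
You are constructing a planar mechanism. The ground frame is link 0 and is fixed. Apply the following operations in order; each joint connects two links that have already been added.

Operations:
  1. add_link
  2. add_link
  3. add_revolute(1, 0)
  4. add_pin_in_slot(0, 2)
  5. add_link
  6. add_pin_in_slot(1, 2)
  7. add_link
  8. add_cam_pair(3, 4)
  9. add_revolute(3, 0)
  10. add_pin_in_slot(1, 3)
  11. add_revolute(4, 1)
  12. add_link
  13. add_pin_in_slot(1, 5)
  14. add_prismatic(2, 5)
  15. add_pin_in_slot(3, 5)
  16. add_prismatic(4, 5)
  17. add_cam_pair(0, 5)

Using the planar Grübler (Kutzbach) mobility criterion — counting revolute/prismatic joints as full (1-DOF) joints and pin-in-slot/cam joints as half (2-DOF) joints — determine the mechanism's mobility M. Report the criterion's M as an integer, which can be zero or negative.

link 0 = ground. State L|J1|J2 = 1|0|0
+link1  2|0|0
+link2  3|0|0
R(1,0) f=1→J1  3|1|0
PS(0,2) f=2→J2  3|1|1
+link3  4|1|1
PS(1,2) f=2→J2  4|1|2
+link4  5|1|2
C(3,4) f=2→J2  5|1|3
R(3,0) f=1→J1  5|2|3
PS(1,3) f=2→J2  5|2|4
R(4,1) f=1→J1  5|3|4
+link5  6|3|4
PS(1,5) f=2→J2  6|3|5
P(2,5) f=1→J1  6|4|5
PS(3,5) f=2→J2  6|4|6
P(4,5) f=1→J1  6|5|6
C(0,5) f=2→J2  6|5|7
M = 3(6−1)−2·5−7 = 15−10−7 = -2

M = -2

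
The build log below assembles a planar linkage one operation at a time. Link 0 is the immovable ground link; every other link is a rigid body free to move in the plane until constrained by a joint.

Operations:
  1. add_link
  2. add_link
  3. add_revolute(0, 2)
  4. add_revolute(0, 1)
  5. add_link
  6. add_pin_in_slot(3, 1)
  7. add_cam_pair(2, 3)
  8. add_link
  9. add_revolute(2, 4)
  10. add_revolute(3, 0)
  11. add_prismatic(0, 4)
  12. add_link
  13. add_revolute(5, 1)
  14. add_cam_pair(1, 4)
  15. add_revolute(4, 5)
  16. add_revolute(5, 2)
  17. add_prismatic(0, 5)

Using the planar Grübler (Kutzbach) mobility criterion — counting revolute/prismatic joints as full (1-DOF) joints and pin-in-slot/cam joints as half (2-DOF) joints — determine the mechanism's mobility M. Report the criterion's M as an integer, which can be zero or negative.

L=1 J1=0 J2=0
add link → L=2 J1=0 J2=0
add link → L=3 J1=0 J2=0
R@0,2 dof=1 J1 → L=3 J1=1 J2=0
R@0,1 dof=1 J1 → L=3 J1=2 J2=0
add link → L=4 J1=2 J2=0
PS@3,1 dof=2 J2 → L=4 J1=2 J2=1
C@2,3 dof=2 J2 → L=4 J1=2 J2=2
add link → L=5 J1=2 J2=2
R@2,4 dof=1 J1 → L=5 J1=3 J2=2
R@3,0 dof=1 J1 → L=5 J1=4 J2=2
P@0,4 dof=1 J1 → L=5 J1=5 J2=2
add link → L=6 J1=5 J2=2
R@5,1 dof=1 J1 → L=6 J1=6 J2=2
C@1,4 dof=2 J2 → L=6 J1=6 J2=3
R@4,5 dof=1 J1 → L=6 J1=7 J2=3
R@5,2 dof=1 J1 → L=6 J1=8 J2=3
P@0,5 dof=1 J1 → L=6 J1=9 J2=3
M=3(L−1)−2J1−J2=3·5−2·9−3=-6

M = -6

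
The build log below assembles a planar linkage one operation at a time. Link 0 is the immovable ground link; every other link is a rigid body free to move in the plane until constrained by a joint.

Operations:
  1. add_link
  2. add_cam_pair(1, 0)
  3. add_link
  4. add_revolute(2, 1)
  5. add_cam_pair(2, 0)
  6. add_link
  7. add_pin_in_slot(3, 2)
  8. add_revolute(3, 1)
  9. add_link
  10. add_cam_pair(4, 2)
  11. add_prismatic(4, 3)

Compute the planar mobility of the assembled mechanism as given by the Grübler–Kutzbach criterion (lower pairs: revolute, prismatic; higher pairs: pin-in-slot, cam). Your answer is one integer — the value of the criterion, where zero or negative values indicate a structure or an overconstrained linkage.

M = 2

[1;0;0] (link 0 is ground)
L+ [2;0;0]
C(1,0)∈J2 [2;0;1]
L+ [3;0;1]
R(2,1)∈J1 [3;1;1]
C(2,0)∈J2 [3;1;2]
L+ [4;1;2]
PS(3,2)∈J2 [4;1;3]
R(3,1)∈J1 [4;2;3]
L+ [5;2;3]
C(4,2)∈J2 [5;2;4]
P(4,3)∈J1 [5;3;4]
mobility = 12 − 6 − 4 = 2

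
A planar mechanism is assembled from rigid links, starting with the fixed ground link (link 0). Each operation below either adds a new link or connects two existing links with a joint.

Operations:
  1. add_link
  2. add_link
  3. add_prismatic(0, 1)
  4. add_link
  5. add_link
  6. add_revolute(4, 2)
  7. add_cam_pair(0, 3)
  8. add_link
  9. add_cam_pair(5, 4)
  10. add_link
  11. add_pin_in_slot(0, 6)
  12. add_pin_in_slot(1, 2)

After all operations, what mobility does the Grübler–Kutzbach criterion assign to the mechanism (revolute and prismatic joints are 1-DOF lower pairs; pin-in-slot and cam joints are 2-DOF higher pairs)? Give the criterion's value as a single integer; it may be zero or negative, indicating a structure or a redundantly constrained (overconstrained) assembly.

M = 10

link 0 = ground. State L|J1|J2 = 1|0|0
+link1  2|0|0
+link2  3|0|0
P(0,1) f=1→J1  3|1|0
+link3  4|1|0
+link4  5|1|0
R(4,2) f=1→J1  5|2|0
C(0,3) f=2→J2  5|2|1
+link5  6|2|1
C(5,4) f=2→J2  6|2|2
+link6  7|2|2
PS(0,6) f=2→J2  7|2|3
PS(1,2) f=2→J2  7|2|4
M = 3(7−1)−2·2−4 = 18−4−4 = 10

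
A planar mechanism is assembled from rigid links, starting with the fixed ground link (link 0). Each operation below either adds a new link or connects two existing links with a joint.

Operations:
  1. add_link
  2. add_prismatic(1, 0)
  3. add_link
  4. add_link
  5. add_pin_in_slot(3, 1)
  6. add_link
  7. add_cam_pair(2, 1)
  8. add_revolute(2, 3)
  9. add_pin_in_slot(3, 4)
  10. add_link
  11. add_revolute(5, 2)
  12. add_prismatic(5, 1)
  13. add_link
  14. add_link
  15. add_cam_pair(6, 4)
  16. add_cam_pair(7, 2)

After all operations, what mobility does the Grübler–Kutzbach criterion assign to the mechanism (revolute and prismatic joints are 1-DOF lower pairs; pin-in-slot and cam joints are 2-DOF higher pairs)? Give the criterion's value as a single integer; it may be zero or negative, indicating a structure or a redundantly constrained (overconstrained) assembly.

(L,J1,J2)=(1,0,0); link0 fixed
link1: (2,0,0)
P 1-0 [J1]: (2,1,0)
link2: (3,1,0)
link3: (4,1,0)
PS 3-1 [J2]: (4,1,1)
link4: (5,1,1)
C 2-1 [J2]: (5,1,2)
R 2-3 [J1]: (5,2,2)
PS 3-4 [J2]: (5,2,3)
link5: (6,2,3)
R 5-2 [J1]: (6,3,3)
P 5-1 [J1]: (6,4,3)
link6: (7,4,3)
link7: (8,4,3)
C 6-4 [J2]: (8,4,4)
C 7-2 [J2]: (8,4,5)
Grübler: 3·7 − 2·4 − 5 = 8

M = 8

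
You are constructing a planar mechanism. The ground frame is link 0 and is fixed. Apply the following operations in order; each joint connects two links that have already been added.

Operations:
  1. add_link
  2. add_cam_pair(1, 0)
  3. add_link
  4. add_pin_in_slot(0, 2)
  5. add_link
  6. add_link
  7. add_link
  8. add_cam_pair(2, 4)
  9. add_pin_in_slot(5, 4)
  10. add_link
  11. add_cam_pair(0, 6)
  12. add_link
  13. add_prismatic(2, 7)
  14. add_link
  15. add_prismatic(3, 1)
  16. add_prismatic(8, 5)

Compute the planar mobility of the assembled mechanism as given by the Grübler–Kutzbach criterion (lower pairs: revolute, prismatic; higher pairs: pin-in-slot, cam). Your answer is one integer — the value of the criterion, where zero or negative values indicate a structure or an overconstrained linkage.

M = 13

[1;0;0] (link 0 is ground)
L+ [2;0;0]
C(1,0)∈J2 [2;0;1]
L+ [3;0;1]
PS(0,2)∈J2 [3;0;2]
L+ [4;0;2]
L+ [5;0;2]
L+ [6;0;2]
C(2,4)∈J2 [6;0;3]
PS(5,4)∈J2 [6;0;4]
L+ [7;0;4]
C(0,6)∈J2 [7;0;5]
L+ [8;0;5]
P(2,7)∈J1 [8;1;5]
L+ [9;1;5]
P(3,1)∈J1 [9;2;5]
P(8,5)∈J1 [9;3;5]
mobility = 24 − 6 − 5 = 13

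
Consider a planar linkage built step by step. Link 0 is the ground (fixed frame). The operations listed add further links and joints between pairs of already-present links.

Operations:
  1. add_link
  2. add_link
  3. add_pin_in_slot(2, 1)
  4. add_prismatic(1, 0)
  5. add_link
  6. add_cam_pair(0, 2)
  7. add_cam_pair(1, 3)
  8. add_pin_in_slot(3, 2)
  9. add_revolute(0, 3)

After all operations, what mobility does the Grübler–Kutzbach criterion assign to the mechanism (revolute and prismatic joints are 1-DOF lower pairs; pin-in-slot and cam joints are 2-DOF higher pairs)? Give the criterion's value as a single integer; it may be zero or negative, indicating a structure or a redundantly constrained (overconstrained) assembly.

link 0 = ground. State L|J1|J2 = 1|0|0
+link1  2|0|0
+link2  3|0|0
PS(2,1) f=2→J2  3|0|1
P(1,0) f=1→J1  3|1|1
+link3  4|1|1
C(0,2) f=2→J2  4|1|2
C(1,3) f=2→J2  4|1|3
PS(3,2) f=2→J2  4|1|4
R(0,3) f=1→J1  4|2|4
M = 3(4−1)−2·2−4 = 9−4−4 = 1

M = 1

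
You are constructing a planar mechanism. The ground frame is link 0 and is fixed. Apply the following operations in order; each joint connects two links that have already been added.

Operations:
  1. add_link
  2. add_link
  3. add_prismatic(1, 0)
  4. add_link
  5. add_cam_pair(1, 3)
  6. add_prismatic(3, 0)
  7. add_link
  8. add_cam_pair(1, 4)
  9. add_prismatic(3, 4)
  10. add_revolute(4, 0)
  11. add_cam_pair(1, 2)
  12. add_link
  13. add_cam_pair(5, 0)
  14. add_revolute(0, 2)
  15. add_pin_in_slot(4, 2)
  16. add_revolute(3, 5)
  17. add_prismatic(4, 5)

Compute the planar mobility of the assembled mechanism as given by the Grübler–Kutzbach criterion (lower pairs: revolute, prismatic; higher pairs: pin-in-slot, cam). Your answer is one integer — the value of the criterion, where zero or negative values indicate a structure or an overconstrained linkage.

M = -4

(L,J1,J2)=(1,0,0); link0 fixed
link1: (2,0,0)
link2: (3,0,0)
P 1-0 [J1]: (3,1,0)
link3: (4,1,0)
C 1-3 [J2]: (4,1,1)
P 3-0 [J1]: (4,2,1)
link4: (5,2,1)
C 1-4 [J2]: (5,2,2)
P 3-4 [J1]: (5,3,2)
R 4-0 [J1]: (5,4,2)
C 1-2 [J2]: (5,4,3)
link5: (6,4,3)
C 5-0 [J2]: (6,4,4)
R 0-2 [J1]: (6,5,4)
PS 4-2 [J2]: (6,5,5)
R 3-5 [J1]: (6,6,5)
P 4-5 [J1]: (6,7,5)
Grübler: 3·5 − 2·7 − 5 = -4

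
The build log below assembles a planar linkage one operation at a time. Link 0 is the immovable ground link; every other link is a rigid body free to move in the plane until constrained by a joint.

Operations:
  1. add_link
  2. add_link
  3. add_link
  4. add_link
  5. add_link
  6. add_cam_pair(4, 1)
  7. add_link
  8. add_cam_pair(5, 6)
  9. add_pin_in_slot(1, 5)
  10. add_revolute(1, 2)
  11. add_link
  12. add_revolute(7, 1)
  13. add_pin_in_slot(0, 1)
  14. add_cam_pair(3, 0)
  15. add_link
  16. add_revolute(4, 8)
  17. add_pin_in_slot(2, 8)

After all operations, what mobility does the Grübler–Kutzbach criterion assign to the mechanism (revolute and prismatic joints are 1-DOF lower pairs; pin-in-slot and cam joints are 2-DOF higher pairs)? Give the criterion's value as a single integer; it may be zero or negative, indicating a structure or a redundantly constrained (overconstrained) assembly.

link 0 = ground. State L|J1|J2 = 1|0|0
+link1  2|0|0
+link2  3|0|0
+link3  4|0|0
+link4  5|0|0
+link5  6|0|0
C(4,1) f=2→J2  6|0|1
+link6  7|0|1
C(5,6) f=2→J2  7|0|2
PS(1,5) f=2→J2  7|0|3
R(1,2) f=1→J1  7|1|3
+link7  8|1|3
R(7,1) f=1→J1  8|2|3
PS(0,1) f=2→J2  8|2|4
C(3,0) f=2→J2  8|2|5
+link8  9|2|5
R(4,8) f=1→J1  9|3|5
PS(2,8) f=2→J2  9|3|6
M = 3(9−1)−2·3−6 = 24−6−6 = 12

M = 12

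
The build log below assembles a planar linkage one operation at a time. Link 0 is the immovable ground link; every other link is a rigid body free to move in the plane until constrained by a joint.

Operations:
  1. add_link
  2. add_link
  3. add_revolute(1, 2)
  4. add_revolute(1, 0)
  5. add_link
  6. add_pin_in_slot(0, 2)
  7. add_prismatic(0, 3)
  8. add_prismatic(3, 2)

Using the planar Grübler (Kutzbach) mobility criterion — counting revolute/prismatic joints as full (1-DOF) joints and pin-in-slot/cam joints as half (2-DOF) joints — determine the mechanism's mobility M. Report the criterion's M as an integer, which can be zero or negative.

[1;0;0] (link 0 is ground)
L+ [2;0;0]
L+ [3;0;0]
R(1,2)∈J1 [3;1;0]
R(1,0)∈J1 [3;2;0]
L+ [4;2;0]
PS(0,2)∈J2 [4;2;1]
P(0,3)∈J1 [4;3;1]
P(3,2)∈J1 [4;4;1]
mobility = 9 − 8 − 1 = 0

M = 0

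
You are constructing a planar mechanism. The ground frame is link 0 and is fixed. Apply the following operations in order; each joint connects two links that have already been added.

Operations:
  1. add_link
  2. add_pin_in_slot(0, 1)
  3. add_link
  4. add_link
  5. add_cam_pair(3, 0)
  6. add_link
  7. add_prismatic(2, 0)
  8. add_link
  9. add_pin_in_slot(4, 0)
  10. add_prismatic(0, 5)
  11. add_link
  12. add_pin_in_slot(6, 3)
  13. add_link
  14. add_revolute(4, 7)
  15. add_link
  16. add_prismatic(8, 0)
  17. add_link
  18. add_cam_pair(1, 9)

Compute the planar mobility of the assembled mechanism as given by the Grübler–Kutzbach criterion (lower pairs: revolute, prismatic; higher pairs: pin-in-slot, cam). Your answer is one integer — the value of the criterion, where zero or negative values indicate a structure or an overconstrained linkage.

link 0 = ground. State L|J1|J2 = 1|0|0
+link1  2|0|0
PS(0,1) f=2→J2  2|0|1
+link2  3|0|1
+link3  4|0|1
C(3,0) f=2→J2  4|0|2
+link4  5|0|2
P(2,0) f=1→J1  5|1|2
+link5  6|1|2
PS(4,0) f=2→J2  6|1|3
P(0,5) f=1→J1  6|2|3
+link6  7|2|3
PS(6,3) f=2→J2  7|2|4
+link7  8|2|4
R(4,7) f=1→J1  8|3|4
+link8  9|3|4
P(8,0) f=1→J1  9|4|4
+link9  10|4|4
C(1,9) f=2→J2  10|4|5
M = 3(10−1)−2·4−5 = 27−8−5 = 14

M = 14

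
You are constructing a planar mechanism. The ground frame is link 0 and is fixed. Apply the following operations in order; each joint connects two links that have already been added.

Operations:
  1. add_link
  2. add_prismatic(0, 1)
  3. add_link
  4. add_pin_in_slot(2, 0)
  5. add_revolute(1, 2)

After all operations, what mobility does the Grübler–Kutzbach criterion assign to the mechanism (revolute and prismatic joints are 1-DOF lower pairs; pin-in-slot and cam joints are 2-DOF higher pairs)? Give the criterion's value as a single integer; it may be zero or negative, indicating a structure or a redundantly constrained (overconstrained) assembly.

M = 1

L=1 J1=0 J2=0
add link → L=2 J1=0 J2=0
P@0,1 dof=1 J1 → L=2 J1=1 J2=0
add link → L=3 J1=1 J2=0
PS@2,0 dof=2 J2 → L=3 J1=1 J2=1
R@1,2 dof=1 J1 → L=3 J1=2 J2=1
M=3(L−1)−2J1−J2=3·2−2·2−1=1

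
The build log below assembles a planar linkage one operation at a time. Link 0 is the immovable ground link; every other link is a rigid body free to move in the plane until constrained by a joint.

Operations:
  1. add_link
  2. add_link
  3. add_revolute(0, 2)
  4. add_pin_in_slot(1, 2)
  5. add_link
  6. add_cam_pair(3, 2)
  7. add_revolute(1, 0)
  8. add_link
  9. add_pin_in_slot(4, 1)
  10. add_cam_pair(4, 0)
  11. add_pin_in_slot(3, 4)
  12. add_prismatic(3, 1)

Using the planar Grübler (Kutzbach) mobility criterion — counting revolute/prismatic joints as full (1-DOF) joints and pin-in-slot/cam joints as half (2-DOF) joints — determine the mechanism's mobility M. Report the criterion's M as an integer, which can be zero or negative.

link 0 = ground. State L|J1|J2 = 1|0|0
+link1  2|0|0
+link2  3|0|0
R(0,2) f=1→J1  3|1|0
PS(1,2) f=2→J2  3|1|1
+link3  4|1|1
C(3,2) f=2→J2  4|1|2
R(1,0) f=1→J1  4|2|2
+link4  5|2|2
PS(4,1) f=2→J2  5|2|3
C(4,0) f=2→J2  5|2|4
PS(3,4) f=2→J2  5|2|5
P(3,1) f=1→J1  5|3|5
M = 3(5−1)−2·3−5 = 12−6−5 = 1

M = 1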